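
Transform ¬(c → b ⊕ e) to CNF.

c ∧ (¬b ∨ e) ∧ (¬e ∨ b)

¬(c → b ⊕ e)
≡ ¬(¬c ∨ (b ⊕ e))
≡ ¬(¬c ∨ (b ∨ e) ∧ ¬(b ∧ e))
≡ ¬¬c ∧ ¬((b ∨ e) ∧ ¬(b ∧ e))
≡ c ∧ ¬((b ∨ e) ∧ ¬(b ∧ e))
≡ c ∧ (¬(b ∨ e) ∨ ¬¬(b ∧ e))
≡ c ∧ (¬b ∧ ¬e ∨ ¬¬(b ∧ e))
≡ c ∧ (¬b ∧ ¬e ∨ b ∧ e)
≡ c ∧ (¬b ∨ b) ∧ (¬b ∨ e) ∧ (¬e ∨ b) ∧ (¬e ∨ e)
≡ c ∧ (¬b ∨ e) ∧ (¬e ∨ b)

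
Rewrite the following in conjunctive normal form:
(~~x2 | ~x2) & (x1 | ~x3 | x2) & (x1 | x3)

(~~x2 | ~x2) & (x1 | ~x3 | x2) & (x1 | x3)
= (x2 | ~x2) & (x1 | ~x3 | x2) & (x1 | x3)   [double negation]
= (x1 | ~x3 | x2) & (x1 | x3)   [simplify]

(x1 | ~x3 | x2) & (x1 | x3)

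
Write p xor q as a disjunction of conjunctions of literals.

(p & ~q) | (~p & q)

p xor q
⇔ (p & ~q) | (~p & q)   — expand xor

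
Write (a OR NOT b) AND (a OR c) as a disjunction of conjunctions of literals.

a OR (NOT b AND c)

(a OR NOT b) AND (a OR c)
= (a AND a) OR (a AND c) OR (NOT b AND a) OR (NOT b AND c)   (distribute AND over OR)
= a OR (NOT b AND c)   (simplify)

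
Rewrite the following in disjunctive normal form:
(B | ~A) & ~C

(B & ~C) | (~A & ~C)

(B | ~A) & ~C
≡ (B & ~C) | (~A & ~C)   — distribute & over |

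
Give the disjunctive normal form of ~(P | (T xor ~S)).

(~P & ~T & S) | (~P & ~S & T)

~(P | (T xor ~S))
≡ ~(P | (T & ~~S) | (~T & ~S))   [expand xor]
≡ ~P & ~(T & ~~S) & ~(~T & ~S)   [De Morgan]
≡ ~P & (~T | ~~~S) & ~(~T & ~S)   [De Morgan]
≡ ~P & (~T | ~S) & ~(~T & ~S)   [double negation]
≡ ~P & (~T | ~S) & (~~T | ~~S)   [De Morgan]
≡ ~P & (~T | ~S) & (T | ~~S)   [double negation]
≡ ~P & (~T | ~S) & (T | S)   [double negation]
≡ (~P & ~T & T) | (~P & ~T & S) | (~P & ~S & T) | (~P & ~S & S)   [distribute & over |]
≡ (~P & ~T & S) | (~P & ~S & T)   [simplify]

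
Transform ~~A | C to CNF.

A | C

~~A | C
= A | C   (double negation)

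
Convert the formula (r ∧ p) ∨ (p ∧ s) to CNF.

(r ∧ p) ∨ (p ∧ s)
≡ (r ∨ p) ∧ (r ∨ s) ∧ (p ∨ p) ∧ (p ∨ s)   [distribute ∨ over ∧]
≡ (r ∨ s) ∧ p   [simplify]

(r ∨ s) ∧ p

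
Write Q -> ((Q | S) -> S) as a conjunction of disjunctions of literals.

Q -> ((Q | S) -> S)
⇔ ~Q | ((Q | S) -> S)   [eliminate ->]
⇔ ~Q | ~(Q | S) | S   [eliminate ->]
⇔ ~Q | (~Q & ~S) | S   [De Morgan]
⇔ (~Q | ~Q | S) & (~Q | ~S | S)   [distribute | over &]
⇔ ~Q | S   [simplify]

~Q | S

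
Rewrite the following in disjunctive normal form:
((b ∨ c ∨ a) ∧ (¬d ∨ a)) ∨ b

(c ∧ ¬d) ∨ a ∨ b

((b ∨ c ∨ a) ∧ (¬d ∨ a)) ∨ b
≡ (b ∧ ¬d) ∨ (b ∧ a) ∨ (c ∧ ¬d) ∨ (c ∧ a) ∨ (a ∧ ¬d) ∨ (a ∧ a) ∨ b   (distribute ∧ over ∨)
≡ (c ∧ ¬d) ∨ a ∨ b   (simplify)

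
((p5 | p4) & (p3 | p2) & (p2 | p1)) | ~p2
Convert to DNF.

(p5 & p3 & p1) | (p5 & p2) | (p4 & p3 & p1) | (p4 & p2) | ~p2

((p5 | p4) & (p3 | p2) & (p2 | p1)) | ~p2
= (p5 & p3 & p2) | (p5 & p3 & p1) | (p5 & p2 & p2) | (p5 & p2 & p1) | (p4 & p3 & p2) | (p4 & p3 & p1) | (p4 & p2 & p2) | (p4 & p2 & p1) | ~p2   (distribute & over |)
= (p5 & p3 & p1) | (p5 & p2) | (p4 & p3 & p1) | (p4 & p2) | ~p2   (simplify)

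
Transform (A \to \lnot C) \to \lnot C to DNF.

A \land C \lor \lnot C

(A \to \lnot C) \to \lnot C
≡ \lnot (A \to \lnot C) \lor \lnot C   [eliminate \to]
≡ \lnot (\lnot A \lor \lnot C) \lor \lnot C   [eliminate \to]
≡ \lnot \lnot A \land \lnot \lnot C \lor \lnot C   [De Morgan]
≡ A \land \lnot \lnot C \lor \lnot C   [double negation]
≡ A \land C \lor \lnot C   [double negation]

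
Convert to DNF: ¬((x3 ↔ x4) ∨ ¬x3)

x3 ∧ ¬x4

¬((x3 ↔ x4) ∨ ¬x3)
= ¬(((x3 → x4) ∧ (x4 → x3)) ∨ ¬x3)   [eliminate ↔]
= ¬(((¬x3 ∨ x4) ∧ (x4 → x3)) ∨ ¬x3)   [eliminate →]
= ¬(((¬x3 ∨ x4) ∧ (¬x4 ∨ x3)) ∨ ¬x3)   [eliminate →]
= ¬((¬x3 ∨ x4) ∧ (¬x4 ∨ x3)) ∧ ¬¬x3   [De Morgan]
= (¬(¬x3 ∨ x4) ∨ ¬(¬x4 ∨ x3)) ∧ ¬¬x3   [De Morgan]
= ((¬¬x3 ∧ ¬x4) ∨ ¬(¬x4 ∨ x3)) ∧ ¬¬x3   [De Morgan]
= ((x3 ∧ ¬x4) ∨ ¬(¬x4 ∨ x3)) ∧ ¬¬x3   [double negation]
= ((x3 ∧ ¬x4) ∨ (¬¬x4 ∧ ¬x3)) ∧ ¬¬x3   [De Morgan]
= ((x3 ∧ ¬x4) ∨ (x4 ∧ ¬x3)) ∧ ¬¬x3   [double negation]
= ((x3 ∧ ¬x4) ∨ (x4 ∧ ¬x3)) ∧ x3   [double negation]
= (x3 ∧ ¬x4 ∧ x3) ∨ (x4 ∧ ¬x3 ∧ x3)   [distribute ∧ over ∨]
= x3 ∧ ¬x4   [simplify]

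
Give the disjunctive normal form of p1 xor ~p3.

(p1 & p3) | (~p1 & ~p3)

p1 xor ~p3
= (p1 & ~~p3) | (~p1 & ~p3)   (expand xor)
= (p1 & p3) | (~p1 & ~p3)   (double negation)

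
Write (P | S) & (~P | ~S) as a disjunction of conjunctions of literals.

(P & ~S) | (S & ~P)

(P | S) & (~P | ~S)
= (P & ~P) | (P & ~S) | (S & ~P) | (S & ~S)   [distribute & over |]
= (P & ~S) | (S & ~P)   [simplify]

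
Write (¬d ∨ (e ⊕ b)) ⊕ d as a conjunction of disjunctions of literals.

(¬d ∨ (e ⊕ b)) ⊕ d
⇔ (¬d ∨ (e ⊕ b) ∨ d) ∧ ¬((¬d ∨ (e ⊕ b)) ∧ d)   [expand ⊕]
⇔ (¬d ∨ ((e ∨ b) ∧ ¬(e ∧ b)) ∨ d) ∧ ¬((¬d ∨ (e ⊕ b)) ∧ d)   [expand ⊕]
⇔ (¬d ∨ ((e ∨ b) ∧ ¬(e ∧ b)) ∨ d) ∧ ¬((¬d ∨ ((e ∨ b) ∧ ¬(e ∧ b))) ∧ d)   [expand ⊕]
⇔ (¬d ∨ ((e ∨ b) ∧ (¬e ∨ ¬b)) ∨ d) ∧ ¬((¬d ∨ ((e ∨ b) ∧ ¬(e ∧ b))) ∧ d)   [De Morgan]
⇔ (¬d ∨ ((e ∨ b) ∧ (¬e ∨ ¬b)) ∨ d) ∧ (¬(¬d ∨ ((e ∨ b) ∧ ¬(e ∧ b))) ∨ ¬d)   [De Morgan]
⇔ (¬d ∨ ((e ∨ b) ∧ (¬e ∨ ¬b)) ∨ d) ∧ ((¬¬d ∧ ¬((e ∨ b) ∧ ¬(e ∧ b))) ∨ ¬d)   [De Morgan]
⇔ (¬d ∨ ((e ∨ b) ∧ (¬e ∨ ¬b)) ∨ d) ∧ ((d ∧ ¬((e ∨ b) ∧ ¬(e ∧ b))) ∨ ¬d)   [double negation]
⇔ (¬d ∨ ((e ∨ b) ∧ (¬e ∨ ¬b)) ∨ d) ∧ ((d ∧ (¬(e ∨ b) ∨ ¬¬(e ∧ b))) ∨ ¬d)   [De Morgan]
⇔ (¬d ∨ ((e ∨ b) ∧ (¬e ∨ ¬b)) ∨ d) ∧ ((d ∧ ((¬e ∧ ¬b) ∨ ¬¬(e ∧ b))) ∨ ¬d)   [De Morgan]
⇔ (¬d ∨ ((e ∨ b) ∧ (¬e ∨ ¬b)) ∨ d) ∧ ((d ∧ ((¬e ∧ ¬b) ∨ (e ∧ b))) ∨ ¬d)   [double negation]
⇔ (¬d ∨ e ∨ b ∨ d) ∧ (¬d ∨ ¬e ∨ ¬b ∨ d) ∧ (d ∨ ¬d) ∧ (¬e ∨ e ∨ ¬d) ∧ (¬e ∨ b ∨ ¬d) ∧ (¬b ∨ e ∨ ¬d) ∧ (¬b ∨ b ∨ ¬d)   [distribute ∨ over ∧]
⇔ (¬e ∨ b ∨ ¬d) ∧ (¬b ∨ e ∨ ¬d)   [simplify]

(¬e ∨ b ∨ ¬d) ∧ (¬b ∨ e ∨ ¬d)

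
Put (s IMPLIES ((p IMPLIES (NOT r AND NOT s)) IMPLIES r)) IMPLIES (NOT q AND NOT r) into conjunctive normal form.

(s IMPLIES ((p IMPLIES (NOT r AND NOT s)) IMPLIES r)) IMPLIES (NOT q AND NOT r)
≡ NOT (s IMPLIES ((p IMPLIES (NOT r AND NOT s)) IMPLIES r)) OR (NOT q AND NOT r)   — eliminate IMPLIES
≡ NOT (NOT s OR ((p IMPLIES (NOT r AND NOT s)) IMPLIES r)) OR (NOT q AND NOT r)   — eliminate IMPLIES
≡ NOT (NOT s OR NOT (p IMPLIES (NOT r AND NOT s)) OR r) OR (NOT q AND NOT r)   — eliminate IMPLIES
≡ NOT (NOT s OR NOT (NOT p OR (NOT r AND NOT s)) OR r) OR (NOT q AND NOT r)   — eliminate IMPLIES
≡ (NOT NOT s AND NOT NOT (NOT p OR (NOT r AND NOT s)) AND NOT r) OR (NOT q AND NOT r)   — De Morgan
≡ (s AND NOT NOT (NOT p OR (NOT r AND NOT s)) AND NOT r) OR (NOT q AND NOT r)   — double negation
≡ (s AND (NOT p OR (NOT r AND NOT s)) AND NOT r) OR (NOT q AND NOT r)   — double negation
≡ (s OR NOT q) AND (s OR NOT r) AND (NOT p OR NOT r OR NOT q) AND (NOT p OR NOT r OR NOT r) AND (NOT p OR NOT s OR NOT q) AND (NOT p OR NOT s OR NOT r) AND (NOT r OR NOT q) AND (NOT r OR NOT r)   — distribute OR over AND
≡ (s OR NOT q) AND (NOT p OR NOT s OR NOT q) AND NOT r   — simplify

(s OR NOT q) AND (NOT p OR NOT s OR NOT q) AND NOT r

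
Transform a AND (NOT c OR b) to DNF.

(a AND NOT c) OR (a AND b)

a AND (NOT c OR b)
⇔ (a AND NOT c) OR (a AND b)   [distribute AND over OR]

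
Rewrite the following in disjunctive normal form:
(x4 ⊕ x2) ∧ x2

¬x4 ∧ x2

(x4 ⊕ x2) ∧ x2
= ((x4 ∧ ¬x2) ∨ (¬x4 ∧ x2)) ∧ x2
= (x4 ∧ ¬x2 ∧ x2) ∨ (¬x4 ∧ x2 ∧ x2)
= ¬x4 ∧ x2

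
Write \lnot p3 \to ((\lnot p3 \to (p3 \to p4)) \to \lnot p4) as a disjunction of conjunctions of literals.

\lnot p3 \to ((\lnot p3 \to (p3 \to p4)) \to \lnot p4)
= \lnot \lnot p3 \lor ((\lnot p3 \to (p3 \to p4)) \to \lnot p4)   (eliminate \to)
= \lnot \lnot p3 \lor \lnot (\lnot p3 \to (p3 \to p4)) \lor \lnot p4   (eliminate \to)
= \lnot \lnot p3 \lor \lnot (\lnot \lnot p3 \lor (p3 \to p4)) \lor \lnot p4   (eliminate \to)
= \lnot \lnot p3 \lor \lnot (\lnot \lnot p3 \lor \lnot p3 \lor p4) \lor \lnot p4   (eliminate \to)
= p3 \lor \lnot (\lnot \lnot p3 \lor \lnot p3 \lor p4) \lor \lnot p4   (double negation)
= p3 \lor (\lnot \lnot \lnot p3 \land \lnot \lnot p3 \land \lnot p4) \lor \lnot p4   (De Morgan)
= p3 \lor (\lnot p3 \land \lnot \lnot p3 \land \lnot p4) \lor \lnot p4   (double negation)
= p3 \lor (\lnot p3 \land p3 \land \lnot p4) \lor \lnot p4   (double negation)
= p3 \lor \lnot p4   (simplify)

p3 \lor \lnot p4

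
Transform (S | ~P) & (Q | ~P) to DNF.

(S | ~P) & (Q | ~P)
⇔ (S & Q) | (S & ~P) | (~P & Q) | (~P & ~P)   — distribute & over |
⇔ (S & Q) | ~P   — simplify

(S & Q) | ~P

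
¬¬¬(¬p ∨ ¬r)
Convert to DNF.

¬¬¬(¬p ∨ ¬r)
≡ ¬(¬p ∨ ¬r)   [double negation]
≡ ¬¬p ∧ ¬¬r   [De Morgan]
≡ p ∧ ¬¬r   [double negation]
≡ p ∧ r   [double negation]

p ∧ r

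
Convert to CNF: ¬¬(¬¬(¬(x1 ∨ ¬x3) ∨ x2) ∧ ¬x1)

¬¬(¬¬(¬(x1 ∨ ¬x3) ∨ x2) ∧ ¬x1)
⇔ ¬¬(¬(x1 ∨ ¬x3) ∨ x2) ∧ ¬x1   [double negation]
⇔ (¬(x1 ∨ ¬x3) ∨ x2) ∧ ¬x1   [double negation]
⇔ ((¬x1 ∧ ¬¬x3) ∨ x2) ∧ ¬x1   [De Morgan]
⇔ ((¬x1 ∧ x3) ∨ x2) ∧ ¬x1   [double negation]
⇔ (¬x1 ∨ x2) ∧ (x3 ∨ x2) ∧ ¬x1   [distribute ∨ over ∧]
⇔ (x3 ∨ x2) ∧ ¬x1   [simplify]

(x3 ∨ x2) ∧ ¬x1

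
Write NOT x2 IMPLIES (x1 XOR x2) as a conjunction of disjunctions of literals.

NOT x2 IMPLIES (x1 XOR x2)
≡ NOT NOT x2 OR (x1 XOR x2)   — eliminate IMPLIES
≡ NOT NOT x2 OR ((x1 OR x2) AND NOT (x1 AND x2))   — expand XOR
≡ x2 OR ((x1 OR x2) AND NOT (x1 AND x2))   — double negation
≡ x2 OR ((x1 OR x2) AND (NOT x1 OR NOT x2))   — De Morgan
≡ (x2 OR x1 OR x2) AND (x2 OR NOT x1 OR NOT x2)   — distribute OR over AND
≡ x2 OR x1   — simplify

x2 OR x1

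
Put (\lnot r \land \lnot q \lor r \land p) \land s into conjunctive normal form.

(\lnot r \lor p) \land (\lnot q \lor r) \land (\lnot q \lor p) \land s

(\lnot r \land \lnot q \lor r \land p) \land s
≡ (\lnot r \lor r) \land (\lnot r \lor p) \land (\lnot q \lor r) \land (\lnot q \lor p) \land s   [distribute \lor over \land]
≡ (\lnot r \lor p) \land (\lnot q \lor r) \land (\lnot q \lor p) \land s   [simplify]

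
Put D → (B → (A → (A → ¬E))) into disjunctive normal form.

D → (B → (A → (A → ¬E)))
≡ ¬D ∨ (B → (A → (A → ¬E)))   (eliminate →)
≡ ¬D ∨ ¬B ∨ (A → (A → ¬E))   (eliminate →)
≡ ¬D ∨ ¬B ∨ ¬A ∨ (A → ¬E)   (eliminate →)
≡ ¬D ∨ ¬B ∨ ¬A ∨ ¬A ∨ ¬E   (eliminate →)
≡ ¬D ∨ ¬B ∨ ¬A ∨ ¬E   (simplify)

¬D ∨ ¬B ∨ ¬A ∨ ¬E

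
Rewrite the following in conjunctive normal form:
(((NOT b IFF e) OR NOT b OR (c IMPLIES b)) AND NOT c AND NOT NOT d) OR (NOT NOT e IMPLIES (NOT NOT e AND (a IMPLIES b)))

(((NOT b IFF e) OR NOT b OR (c IMPLIES b)) AND NOT c AND NOT NOT d) OR (NOT NOT e IMPLIES (NOT NOT e AND (a IMPLIES b)))
≡ ((((NOT b IMPLIES e) AND (e IMPLIES NOT b)) OR NOT b OR (c IMPLIES b)) AND NOT c AND NOT NOT d) OR (NOT NOT e IMPLIES (NOT NOT e AND (a IMPLIES b)))
≡ ((((NOT NOT b OR e) AND (e IMPLIES NOT b)) OR NOT b OR (c IMPLIES b)) AND NOT c AND NOT NOT d) OR (NOT NOT e IMPLIES (NOT NOT e AND (a IMPLIES b)))
≡ ((((NOT NOT b OR e) AND (NOT e OR NOT b)) OR NOT b OR (c IMPLIES b)) AND NOT c AND NOT NOT d) OR (NOT NOT e IMPLIES (NOT NOT e AND (a IMPLIES b)))
≡ ((((NOT NOT b OR e) AND (NOT e OR NOT b)) OR NOT b OR NOT c OR b) AND NOT c AND NOT NOT d) OR (NOT NOT e IMPLIES (NOT NOT e AND (a IMPLIES b)))
≡ ((((NOT NOT b OR e) AND (NOT e OR NOT b)) OR NOT b OR NOT c OR b) AND NOT c AND NOT NOT d) OR NOT NOT NOT e OR (NOT NOT e AND (a IMPLIES b))
≡ ((((NOT NOT b OR e) AND (NOT e OR NOT b)) OR NOT b OR NOT c OR b) AND NOT c AND NOT NOT d) OR NOT NOT NOT e OR (NOT NOT e AND (NOT a OR b))
≡ ((((b OR e) AND (NOT e OR NOT b)) OR NOT b OR NOT c OR b) AND NOT c AND NOT NOT d) OR NOT NOT NOT e OR (NOT NOT e AND (NOT a OR b))
≡ ((((b OR e) AND (NOT e OR NOT b)) OR NOT b OR NOT c OR b) AND NOT c AND d) OR NOT NOT NOT e OR (NOT NOT e AND (NOT a OR b))
≡ ((((b OR e) AND (NOT e OR NOT b)) OR NOT b OR NOT c OR b) AND NOT c AND d) OR NOT e OR (NOT NOT e AND (NOT a OR b))
≡ ((((b OR e) AND (NOT e OR NOT b)) OR NOT b OR NOT c OR b) AND NOT c AND d) OR NOT e OR (e AND (NOT a OR b))
≡ (b OR e OR NOT b OR NOT c OR b OR NOT e OR e) AND (b OR e OR NOT b OR NOT c OR b OR NOT e OR NOT a OR b) AND (NOT e OR NOT b OR NOT b OR NOT c OR b OR NOT e OR e) AND (NOT e OR NOT b OR NOT b OR NOT c OR b OR NOT e OR NOT a OR b) AND (NOT c OR NOT e OR e) AND (NOT c OR NOT e OR NOT a OR b) AND (d OR NOT e OR e) AND (d OR NOT e OR NOT a OR b)
≡ (NOT c OR NOT e OR NOT a OR b) AND (d OR NOT e OR NOT a OR b)

(NOT c OR NOT e OR NOT a OR b) AND (d OR NOT e OR NOT a OR b)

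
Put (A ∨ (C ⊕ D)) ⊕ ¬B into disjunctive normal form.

(A ∧ B) ∨ (C ∧ ¬D ∧ B) ∨ (¬C ∧ D ∧ B) ∨ (¬A ∧ ¬C ∧ ¬D ∧ ¬B) ∨ (¬A ∧ D ∧ C ∧ ¬B)

(A ∨ (C ⊕ D)) ⊕ ¬B
≡ ((A ∨ (C ⊕ D)) ∧ ¬¬B) ∨ (¬(A ∨ (C ⊕ D)) ∧ ¬B)   [expand ⊕]
≡ ((A ∨ (C ∧ ¬D) ∨ (¬C ∧ D)) ∧ ¬¬B) ∨ (¬(A ∨ (C ⊕ D)) ∧ ¬B)   [expand ⊕]
≡ ((A ∨ (C ∧ ¬D) ∨ (¬C ∧ D)) ∧ ¬¬B) ∨ (¬(A ∨ (C ∧ ¬D) ∨ (¬C ∧ D)) ∧ ¬B)   [expand ⊕]
≡ ((A ∨ (C ∧ ¬D) ∨ (¬C ∧ D)) ∧ B) ∨ (¬(A ∨ (C ∧ ¬D) ∨ (¬C ∧ D)) ∧ ¬B)   [double negation]
≡ ((A ∨ (C ∧ ¬D) ∨ (¬C ∧ D)) ∧ B) ∨ (¬A ∧ ¬(C ∧ ¬D) ∧ ¬(¬C ∧ D) ∧ ¬B)   [De Morgan]
≡ ((A ∨ (C ∧ ¬D) ∨ (¬C ∧ D)) ∧ B) ∨ (¬A ∧ (¬C ∨ ¬¬D) ∧ ¬(¬C ∧ D) ∧ ¬B)   [De Morgan]
≡ ((A ∨ (C ∧ ¬D) ∨ (¬C ∧ D)) ∧ B) ∨ (¬A ∧ (¬C ∨ D) ∧ ¬(¬C ∧ D) ∧ ¬B)   [double negation]
≡ ((A ∨ (C ∧ ¬D) ∨ (¬C ∧ D)) ∧ B) ∨ (¬A ∧ (¬C ∨ D) ∧ (¬¬C ∨ ¬D) ∧ ¬B)   [De Morgan]
≡ ((A ∨ (C ∧ ¬D) ∨ (¬C ∧ D)) ∧ B) ∨ (¬A ∧ (¬C ∨ D) ∧ (C ∨ ¬D) ∧ ¬B)   [double negation]
≡ (A ∧ B) ∨ (C ∧ ¬D ∧ B) ∨ (¬C ∧ D ∧ B) ∨ (¬A ∧ ¬C ∧ C ∧ ¬B) ∨ (¬A ∧ ¬C ∧ ¬D ∧ ¬B) ∨ (¬A ∧ D ∧ C ∧ ¬B) ∨ (¬A ∧ D ∧ ¬D ∧ ¬B)   [distribute ∧ over ∨]
≡ (A ∧ B) ∨ (C ∧ ¬D ∧ B) ∨ (¬C ∧ D ∧ B) ∨ (¬A ∧ ¬C ∧ ¬D ∧ ¬B) ∨ (¬A ∧ D ∧ C ∧ ¬B)   [simplify]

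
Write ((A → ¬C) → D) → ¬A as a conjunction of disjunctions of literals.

((A → ¬C) → D) → ¬A
≡ ¬((A → ¬C) → D) ∨ ¬A   (eliminate →)
≡ ¬(¬(A → ¬C) ∨ D) ∨ ¬A   (eliminate →)
≡ ¬(¬(¬A ∨ ¬C) ∨ D) ∨ ¬A   (eliminate →)
≡ (¬¬(¬A ∨ ¬C) ∧ ¬D) ∨ ¬A   (De Morgan)
≡ ((¬A ∨ ¬C) ∧ ¬D) ∨ ¬A   (double negation)
≡ (¬A ∨ ¬C ∨ ¬A) ∧ (¬D ∨ ¬A)   (distribute ∨ over ∧)
≡ (¬A ∨ ¬C) ∧ (¬D ∨ ¬A)   (simplify)

(¬A ∨ ¬C) ∧ (¬D ∨ ¬A)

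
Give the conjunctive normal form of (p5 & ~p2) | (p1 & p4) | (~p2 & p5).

(p5 & ~p2) | (p1 & p4) | (~p2 & p5)
≡ (p5 | p1 | ~p2) & (p5 | p1 | p5) & (p5 | p4 | ~p2) & (p5 | p4 | p5) & (~p2 | p1 | ~p2) & (~p2 | p1 | p5) & (~p2 | p4 | ~p2) & (~p2 | p4 | p5)   (distribute | over &)
≡ (p5 | p1) & (p5 | p4) & (~p2 | p1) & (~p2 | p4)   (simplify)

(p5 | p1) & (p5 | p4) & (~p2 | p1) & (~p2 | p4)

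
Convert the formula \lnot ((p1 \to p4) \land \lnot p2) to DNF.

(p1 \land \lnot p4) \lor p2

\lnot ((p1 \to p4) \land \lnot p2)
≡ \lnot ((\lnot p1 \lor p4) \land \lnot p2)   [eliminate \to]
≡ \lnot (\lnot p1 \lor p4) \lor \lnot \lnot p2   [De Morgan]
≡ (\lnot \lnot p1 \land \lnot p4) \lor \lnot \lnot p2   [De Morgan]
≡ (p1 \land \lnot p4) \lor \lnot \lnot p2   [double negation]
≡ (p1 \land \lnot p4) \lor p2   [double negation]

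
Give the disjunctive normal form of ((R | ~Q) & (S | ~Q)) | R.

~Q | R

((R | ~Q) & (S | ~Q)) | R
≡ (R & S) | (R & ~Q) | (~Q & S) | (~Q & ~Q) | R   — distribute & over |
≡ ~Q | R   — simplify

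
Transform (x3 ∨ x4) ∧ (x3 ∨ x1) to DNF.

x3 ∨ (x4 ∧ x1)

(x3 ∨ x4) ∧ (x3 ∨ x1)
⇔ (x3 ∧ x3) ∨ (x3 ∧ x1) ∨ (x4 ∧ x3) ∨ (x4 ∧ x1)   [distribute ∧ over ∨]
⇔ x3 ∨ (x4 ∧ x1)   [simplify]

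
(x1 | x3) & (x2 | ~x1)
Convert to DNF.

(x1 | x3) & (x2 | ~x1)
= (x1 & x2) | (x1 & ~x1) | (x3 & x2) | (x3 & ~x1)   [distribute & over |]
= (x1 & x2) | (x3 & x2) | (x3 & ~x1)   [simplify]

(x1 & x2) | (x3 & x2) | (x3 & ~x1)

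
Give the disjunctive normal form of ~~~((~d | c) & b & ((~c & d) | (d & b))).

~~~((~d | c) & b & ((~c & d) | (d & b)))
≡ ~((~d | c) & b & ((~c & d) | (d & b)))   [double negation]
≡ ~(~d | c) | ~b | ~((~c & d) | (d & b))   [De Morgan]
≡ (~~d & ~c) | ~b | ~((~c & d) | (d & b))   [De Morgan]
≡ (d & ~c) | ~b | ~((~c & d) | (d & b))   [double negation]
≡ (d & ~c) | ~b | (~(~c & d) & ~(d & b))   [De Morgan]
≡ (d & ~c) | ~b | ((~~c | ~d) & ~(d & b))   [De Morgan]
≡ (d & ~c) | ~b | ((c | ~d) & ~(d & b))   [double negation]
≡ (d & ~c) | ~b | ((c | ~d) & (~d | ~b))   [De Morgan]
≡ (d & ~c) | ~b | (c & ~d) | (c & ~b) | (~d & ~d) | (~d & ~b)   [distribute & over |]
≡ (d & ~c) | ~b | ~d   [simplify]

(d & ~c) | ~b | ~d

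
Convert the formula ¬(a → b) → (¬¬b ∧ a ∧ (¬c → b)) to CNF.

¬a ∨ b

¬(a → b) → (¬¬b ∧ a ∧ (¬c → b))
= ¬¬(a → b) ∨ (¬¬b ∧ a ∧ (¬c → b))   — eliminate →
= ¬¬(¬a ∨ b) ∨ (¬¬b ∧ a ∧ (¬c → b))   — eliminate →
= ¬¬(¬a ∨ b) ∨ (¬¬b ∧ a ∧ (¬¬c ∨ b))   — eliminate →
= ¬a ∨ b ∨ (¬¬b ∧ a ∧ (¬¬c ∨ b))   — double negation
= ¬a ∨ b ∨ (b ∧ a ∧ (¬¬c ∨ b))   — double negation
= ¬a ∨ b ∨ (b ∧ a ∧ (c ∨ b))   — double negation
= (¬a ∨ b ∨ b) ∧ (¬a ∨ b ∨ a) ∧ (¬a ∨ b ∨ c ∨ b)   — distribute ∨ over ∧
= ¬a ∨ b   — simplify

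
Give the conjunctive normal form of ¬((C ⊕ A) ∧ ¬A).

¬((C ⊕ A) ∧ ¬A)
≡ ¬((C ∨ A) ∧ ¬(C ∧ A) ∧ ¬A)   [expand ⊕]
≡ ¬(C ∨ A) ∨ ¬¬(C ∧ A) ∨ ¬¬A   [De Morgan]
≡ (¬C ∧ ¬A) ∨ ¬¬(C ∧ A) ∨ ¬¬A   [De Morgan]
≡ (¬C ∧ ¬A) ∨ (C ∧ A) ∨ ¬¬A   [double negation]
≡ (¬C ∧ ¬A) ∨ (C ∧ A) ∨ A   [double negation]
≡ (¬C ∨ C ∨ A) ∧ (¬C ∨ A ∨ A) ∧ (¬A ∨ C ∨ A) ∧ (¬A ∨ A ∨ A)   [distribute ∨ over ∧]
≡ ¬C ∨ A   [simplify]

¬C ∨ A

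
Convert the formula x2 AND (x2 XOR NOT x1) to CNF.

x2 AND (NOT x2 OR x1)

x2 AND (x2 XOR NOT x1)
≡ x2 AND (x2 OR NOT x1) AND NOT (x2 AND NOT x1)   (expand XOR)
≡ x2 AND (x2 OR NOT x1) AND (NOT x2 OR NOT NOT x1)   (De Morgan)
≡ x2 AND (x2 OR NOT x1) AND (NOT x2 OR x1)   (double negation)
≡ x2 AND (NOT x2 OR x1)   (simplify)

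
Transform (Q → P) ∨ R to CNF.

¬Q ∨ P ∨ R

(Q → P) ∨ R
= ¬Q ∨ P ∨ R   [eliminate →]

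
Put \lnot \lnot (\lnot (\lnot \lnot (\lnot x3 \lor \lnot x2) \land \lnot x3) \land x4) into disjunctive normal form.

\lnot \lnot (\lnot (\lnot \lnot (\lnot x3 \lor \lnot x2) \land \lnot x3) \land x4)
⇔ \lnot (\lnot \lnot (\lnot x3 \lor \lnot x2) \land \lnot x3) \land x4   [double negation]
⇔ (\lnot \lnot \lnot (\lnot x3 \lor \lnot x2) \lor \lnot \lnot x3) \land x4   [De Morgan]
⇔ (\lnot (\lnot x3 \lor \lnot x2) \lor \lnot \lnot x3) \land x4   [double negation]
⇔ ((\lnot \lnot x3 \land \lnot \lnot x2) \lor \lnot \lnot x3) \land x4   [De Morgan]
⇔ ((x3 \land \lnot \lnot x2) \lor \lnot \lnot x3) \land x4   [double negation]
⇔ ((x3 \land x2) \lor \lnot \lnot x3) \land x4   [double negation]
⇔ ((x3 \land x2) \lor x3) \land x4   [double negation]
⇔ (x3 \land x2 \land x4) \lor (x3 \land x4)   [distribute \land over \lor]
⇔ x3 \land x4   [simplify]

x3 \land x4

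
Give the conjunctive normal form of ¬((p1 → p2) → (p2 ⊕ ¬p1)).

(¬p1 ∨ p2) ∧ (¬p2 ∨ ¬p1) ∧ (p1 ∨ p2)

¬((p1 → p2) → (p2 ⊕ ¬p1))
= ¬(¬(p1 → p2) ∨ (p2 ⊕ ¬p1))   — eliminate →
= ¬(¬(¬p1 ∨ p2) ∨ (p2 ⊕ ¬p1))   — eliminate →
= ¬(¬(¬p1 ∨ p2) ∨ ((p2 ∨ ¬p1) ∧ ¬(p2 ∧ ¬p1)))   — expand ⊕
= ¬¬(¬p1 ∨ p2) ∧ ¬((p2 ∨ ¬p1) ∧ ¬(p2 ∧ ¬p1))   — De Morgan
= (¬p1 ∨ p2) ∧ ¬((p2 ∨ ¬p1) ∧ ¬(p2 ∧ ¬p1))   — double negation
= (¬p1 ∨ p2) ∧ (¬(p2 ∨ ¬p1) ∨ ¬¬(p2 ∧ ¬p1))   — De Morgan
= (¬p1 ∨ p2) ∧ ((¬p2 ∧ ¬¬p1) ∨ ¬¬(p2 ∧ ¬p1))   — De Morgan
= (¬p1 ∨ p2) ∧ ((¬p2 ∧ p1) ∨ ¬¬(p2 ∧ ¬p1))   — double negation
= (¬p1 ∨ p2) ∧ ((¬p2 ∧ p1) ∨ (p2 ∧ ¬p1))   — double negation
= (¬p1 ∨ p2) ∧ (¬p2 ∨ p2) ∧ (¬p2 ∨ ¬p1) ∧ (p1 ∨ p2) ∧ (p1 ∨ ¬p1)   — distribute ∨ over ∧
= (¬p1 ∨ p2) ∧ (¬p2 ∨ ¬p1) ∧ (p1 ∨ p2)   — simplify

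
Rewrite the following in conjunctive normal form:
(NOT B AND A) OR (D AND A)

(NOT B AND A) OR (D AND A)
⇔ (NOT B OR D) AND (NOT B OR A) AND (A OR D) AND (A OR A)   (distribute OR over AND)
⇔ (NOT B OR D) AND A   (simplify)

(NOT B OR D) AND A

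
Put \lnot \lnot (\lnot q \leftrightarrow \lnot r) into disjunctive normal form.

\lnot \lnot (\lnot q \leftrightarrow \lnot r)
≡ \lnot \lnot ((\lnot q \to \lnot r) \land (\lnot r \to \lnot q))   — eliminate \leftrightarrow
≡ \lnot \lnot ((\lnot \lnot q \lor \lnot r) \land (\lnot r \to \lnot q))   — eliminate \to
≡ \lnot \lnot ((\lnot \lnot q \lor \lnot r) \land (\lnot \lnot r \lor \lnot q))   — eliminate \to
≡ (\lnot \lnot q \lor \lnot r) \land (\lnot \lnot r \lor \lnot q)   — double negation
≡ (q \lor \lnot r) \land (\lnot \lnot r \lor \lnot q)   — double negation
≡ (q \lor \lnot r) \land (r \lor \lnot q)   — double negation
≡ (q \land r) \lor (q \land \lnot q) \lor (\lnot r \land r) \lor (\lnot r \land \lnot q)   — distribute \land over \lor
≡ (q \land r) \lor (\lnot r \land \lnot q)   — simplify

(q \land r) \lor (\lnot r \land \lnot q)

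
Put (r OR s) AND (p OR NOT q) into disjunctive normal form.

(r OR s) AND (p OR NOT q)
= (r AND p) OR (r AND NOT q) OR (s AND p) OR (s AND NOT q)   (distribute AND over OR)

(r AND p) OR (r AND NOT q) OR (s AND p) OR (s AND NOT q)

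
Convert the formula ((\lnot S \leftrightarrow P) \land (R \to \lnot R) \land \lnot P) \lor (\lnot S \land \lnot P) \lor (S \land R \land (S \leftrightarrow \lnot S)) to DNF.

(S \land \lnot P \land \lnot R) \lor (\lnot S \land \lnot P)

((\lnot S \leftrightarrow P) \land (R \to \lnot R) \land \lnot P) \lor (\lnot S \land \lnot P) \lor (S \land R \land (S \leftrightarrow \lnot S))
≡ ((\lnot S \to P) \land (P \to \lnot S) \land (R \to \lnot R) \land \lnot P) \lor (\lnot S \land \lnot P) \lor (S \land R \land (S \leftrightarrow \lnot S))
≡ ((\lnot \lnot S \lor P) \land (P \to \lnot S) \land (R \to \lnot R) \land \lnot P) \lor (\lnot S \land \lnot P) \lor (S \land R \land (S \leftrightarrow \lnot S))
≡ ((\lnot \lnot S \lor P) \land (\lnot P \lor \lnot S) \land (R \to \lnot R) \land \lnot P) \lor (\lnot S \land \lnot P) \lor (S \land R \land (S \leftrightarrow \lnot S))
≡ ((\lnot \lnot S \lor P) \land (\lnot P \lor \lnot S) \land (\lnot R \lor \lnot R) \land \lnot P) \lor (\lnot S \land \lnot P) \lor (S \land R \land (S \leftrightarrow \lnot S))
≡ ((\lnot \lnot S \lor P) \land (\lnot P \lor \lnot S) \land (\lnot R \lor \lnot R) \land \lnot P) \lor (\lnot S \land \lnot P) \lor (S \land R \land (S \to \lnot S) \land (\lnot S \to S))
≡ ((\lnot \lnot S \lor P) \land (\lnot P \lor \lnot S) \land (\lnot R \lor \lnot R) \land \lnot P) \lor (\lnot S \land \lnot P) \lor (S \land R \land (\lnot S \lor \lnot S) \land (\lnot S \to S))
≡ ((\lnot \lnot S \lor P) \land (\lnot P \lor \lnot S) \land (\lnot R \lor \lnot R) \land \lnot P) \lor (\lnot S \land \lnot P) \lor (S \land R \land (\lnot S \lor \lnot S) \land (\lnot \lnot S \lor S))
≡ ((S \lor P) \land (\lnot P \lor \lnot S) \land (\lnot R \lor \lnot R) \land \lnot P) \lor (\lnot S \land \lnot P) \lor (S \land R \land (\lnot S \lor \lnot S) \land (\lnot \lnot S \lor S))
≡ ((S \lor P) \land (\lnot P \lor \lnot S) \land (\lnot R \lor \lnot R) \land \lnot P) \lor (\lnot S \land \lnot P) \lor (S \land R \land (\lnot S \lor \lnot S) \land (S \lor S))
≡ (S \land \lnot P \land \lnot R \land \lnot P) \lor (S \land \lnot P \land \lnot R \land \lnot P) \lor (S \land \lnot S \land \lnot R \land \lnot P) \lor (S \land \lnot S \land \lnot R \land \lnot P) \lor (P \land \lnot P \land \lnot R \land \lnot P) \lor (P \land \lnot P \land \lnot R \land \lnot P) \lor (P \land \lnot S \land \lnot R \land \lnot P) \lor (P \land \lnot S \land \lnot R \land \lnot P) \lor (\lnot S \land \lnot P) \lor (S \land R \land \lnot S \land S) \lor (S \land R \land \lnot S \land S) \lor (S \land R \land \lnot S \land S) \lor (S \land R \land \lnot S \land S)
≡ (S \land \lnot P \land \lnot R) \lor (\lnot S \land \lnot P)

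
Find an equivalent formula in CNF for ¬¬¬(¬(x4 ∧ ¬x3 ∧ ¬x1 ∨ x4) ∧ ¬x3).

x4 ∨ x3

¬¬¬(¬(x4 ∧ ¬x3 ∧ ¬x1 ∨ x4) ∧ ¬x3)
= ¬(¬(x4 ∧ ¬x3 ∧ ¬x1 ∨ x4) ∧ ¬x3)
= ¬¬(x4 ∧ ¬x3 ∧ ¬x1 ∨ x4) ∨ ¬¬x3
= x4 ∧ ¬x3 ∧ ¬x1 ∨ x4 ∨ ¬¬x3
= x4 ∧ ¬x3 ∧ ¬x1 ∨ x4 ∨ x3
= (x4 ∨ x4 ∨ x3) ∧ (¬x3 ∨ x4 ∨ x3) ∧ (¬x1 ∨ x4 ∨ x3)
= x4 ∨ x3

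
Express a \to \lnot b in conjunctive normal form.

a \to \lnot b
⇔ \lnot a \lor \lnot b   [eliminate \to]

\lnot a \lor \lnot b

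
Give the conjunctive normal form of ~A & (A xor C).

~A & (A xor C)
= ~A & (A | C) & ~(A & C)   [expand xor]
= ~A & (A | C) & (~A | ~C)   [De Morgan]
= ~A & (A | C)   [simplify]

~A & (A | C)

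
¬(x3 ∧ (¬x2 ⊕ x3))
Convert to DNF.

¬x3 ∨ (x3 ∧ ¬x2)

¬(x3 ∧ (¬x2 ⊕ x3))
⇔ ¬(x3 ∧ ((¬x2 ∧ ¬x3) ∨ (¬¬x2 ∧ x3)))
⇔ ¬x3 ∨ ¬((¬x2 ∧ ¬x3) ∨ (¬¬x2 ∧ x3))
⇔ ¬x3 ∨ (¬(¬x2 ∧ ¬x3) ∧ ¬(¬¬x2 ∧ x3))
⇔ ¬x3 ∨ ((¬¬x2 ∨ ¬¬x3) ∧ ¬(¬¬x2 ∧ x3))
⇔ ¬x3 ∨ ((x2 ∨ ¬¬x3) ∧ ¬(¬¬x2 ∧ x3))
⇔ ¬x3 ∨ ((x2 ∨ x3) ∧ ¬(¬¬x2 ∧ x3))
⇔ ¬x3 ∨ ((x2 ∨ x3) ∧ (¬¬¬x2 ∨ ¬x3))
⇔ ¬x3 ∨ ((x2 ∨ x3) ∧ (¬x2 ∨ ¬x3))
⇔ ¬x3 ∨ (x2 ∧ ¬x2) ∨ (x2 ∧ ¬x3) ∨ (x3 ∧ ¬x2) ∨ (x3 ∧ ¬x3)
⇔ ¬x3 ∨ (x3 ∧ ¬x2)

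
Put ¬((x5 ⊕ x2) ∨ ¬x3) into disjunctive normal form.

(¬x5 ∧ ¬x2 ∧ x3) ∨ (x2 ∧ x5 ∧ x3)

¬((x5 ⊕ x2) ∨ ¬x3)
⇔ ¬((x5 ∧ ¬x2) ∨ (¬x5 ∧ x2) ∨ ¬x3)   [expand ⊕]
⇔ ¬(x5 ∧ ¬x2) ∧ ¬(¬x5 ∧ x2) ∧ ¬¬x3   [De Morgan]
⇔ (¬x5 ∨ ¬¬x2) ∧ ¬(¬x5 ∧ x2) ∧ ¬¬x3   [De Morgan]
⇔ (¬x5 ∨ x2) ∧ ¬(¬x5 ∧ x2) ∧ ¬¬x3   [double negation]
⇔ (¬x5 ∨ x2) ∧ (¬¬x5 ∨ ¬x2) ∧ ¬¬x3   [De Morgan]
⇔ (¬x5 ∨ x2) ∧ (x5 ∨ ¬x2) ∧ ¬¬x3   [double negation]
⇔ (¬x5 ∨ x2) ∧ (x5 ∨ ¬x2) ∧ x3   [double negation]
⇔ (¬x5 ∧ x5 ∧ x3) ∨ (¬x5 ∧ ¬x2 ∧ x3) ∨ (x2 ∧ x5 ∧ x3) ∨ (x2 ∧ ¬x2 ∧ x3)   [distribute ∧ over ∨]
⇔ (¬x5 ∧ ¬x2 ∧ x3) ∨ (x2 ∧ x5 ∧ x3)   [simplify]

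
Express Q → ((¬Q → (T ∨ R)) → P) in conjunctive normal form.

¬Q ∨ P

Q → ((¬Q → (T ∨ R)) → P)
≡ ¬Q ∨ ((¬Q → (T ∨ R)) → P)   (eliminate →)
≡ ¬Q ∨ ¬(¬Q → (T ∨ R)) ∨ P   (eliminate →)
≡ ¬Q ∨ ¬(¬¬Q ∨ T ∨ R) ∨ P   (eliminate →)
≡ ¬Q ∨ (¬¬¬Q ∧ ¬T ∧ ¬R) ∨ P   (De Morgan)
≡ ¬Q ∨ (¬Q ∧ ¬T ∧ ¬R) ∨ P   (double negation)
≡ (¬Q ∨ ¬Q ∨ P) ∧ (¬Q ∨ ¬T ∨ P) ∧ (¬Q ∨ ¬R ∨ P)   (distribute ∨ over ∧)
≡ ¬Q ∨ P   (simplify)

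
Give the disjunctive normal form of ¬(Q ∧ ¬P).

¬Q ∨ P

¬(Q ∧ ¬P)
≡ ¬Q ∨ ¬¬P   [De Morgan]
≡ ¬Q ∨ P   [double negation]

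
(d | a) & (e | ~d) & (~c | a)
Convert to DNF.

(d & e & ~c) | (a & e) | (a & ~d)

(d | a) & (e | ~d) & (~c | a)
= (d & e & ~c) | (d & e & a) | (d & ~d & ~c) | (d & ~d & a) | (a & e & ~c) | (a & e & a) | (a & ~d & ~c) | (a & ~d & a)   [distribute & over |]
= (d & e & ~c) | (a & e) | (a & ~d)   [simplify]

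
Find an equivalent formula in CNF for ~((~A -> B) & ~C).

~((~A -> B) & ~C)
⇔ ~((~~A | B) & ~C)   (eliminate ->)
⇔ ~(~~A | B) | ~~C   (De Morgan)
⇔ (~~~A & ~B) | ~~C   (De Morgan)
⇔ (~A & ~B) | ~~C   (double negation)
⇔ (~A & ~B) | C   (double negation)
⇔ (~A | C) & (~B | C)   (distribute | over &)

(~A | C) & (~B | C)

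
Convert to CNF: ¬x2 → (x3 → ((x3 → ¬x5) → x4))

¬x2 → (x3 → ((x3 → ¬x5) → x4))
≡ ¬¬x2 ∨ (x3 → ((x3 → ¬x5) → x4))
≡ ¬¬x2 ∨ ¬x3 ∨ ((x3 → ¬x5) → x4)
≡ ¬¬x2 ∨ ¬x3 ∨ ¬(x3 → ¬x5) ∨ x4
≡ ¬¬x2 ∨ ¬x3 ∨ ¬(¬x3 ∨ ¬x5) ∨ x4
≡ x2 ∨ ¬x3 ∨ ¬(¬x3 ∨ ¬x5) ∨ x4
≡ x2 ∨ ¬x3 ∨ ¬¬x3 ∧ ¬¬x5 ∨ x4
≡ x2 ∨ ¬x3 ∨ x3 ∧ ¬¬x5 ∨ x4
≡ x2 ∨ ¬x3 ∨ x3 ∧ x5 ∨ x4
≡ (x2 ∨ ¬x3 ∨ x3 ∨ x4) ∧ (x2 ∨ ¬x3 ∨ x5 ∨ x4)
≡ x2 ∨ ¬x3 ∨ x5 ∨ x4

x2 ∨ ¬x3 ∨ x5 ∨ x4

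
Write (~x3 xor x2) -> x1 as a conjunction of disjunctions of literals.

(~x3 xor x2) -> x1
⇔ ~(~x3 xor x2) | x1   [eliminate ->]
⇔ ~((~x3 | x2) & ~(~x3 & x2)) | x1   [expand xor]
⇔ ~(~x3 | x2) | ~~(~x3 & x2) | x1   [De Morgan]
⇔ (~~x3 & ~x2) | ~~(~x3 & x2) | x1   [De Morgan]
⇔ (x3 & ~x2) | ~~(~x3 & x2) | x1   [double negation]
⇔ (x3 & ~x2) | (~x3 & x2) | x1   [double negation]
⇔ (x3 | ~x3 | x1) & (x3 | x2 | x1) & (~x2 | ~x3 | x1) & (~x2 | x2 | x1)   [distribute | over &]
⇔ (x3 | x2 | x1) & (~x2 | ~x3 | x1)   [simplify]

(x3 | x2 | x1) & (~x2 | ~x3 | x1)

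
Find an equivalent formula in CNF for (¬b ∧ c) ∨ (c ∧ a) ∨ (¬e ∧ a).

(¬b ∨ a) ∧ (c ∨ ¬e) ∧ (c ∨ a)

(¬b ∧ c) ∨ (c ∧ a) ∨ (¬e ∧ a)
≡ (¬b ∨ c ∨ ¬e) ∧ (¬b ∨ c ∨ a) ∧ (¬b ∨ a ∨ ¬e) ∧ (¬b ∨ a ∨ a) ∧ (c ∨ c ∨ ¬e) ∧ (c ∨ c ∨ a) ∧ (c ∨ a ∨ ¬e) ∧ (c ∨ a ∨ a)   [distribute ∨ over ∧]
≡ (¬b ∨ a) ∧ (c ∨ ¬e) ∧ (c ∨ a)   [simplify]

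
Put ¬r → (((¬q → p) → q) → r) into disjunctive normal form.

r ∨ (p ∧ ¬q)

¬r → (((¬q → p) → q) → r)
≡ ¬¬r ∨ (((¬q → p) → q) → r)
≡ ¬¬r ∨ ¬((¬q → p) → q) ∨ r
≡ ¬¬r ∨ ¬(¬(¬q → p) ∨ q) ∨ r
≡ ¬¬r ∨ ¬(¬(¬¬q ∨ p) ∨ q) ∨ r
≡ r ∨ ¬(¬(¬¬q ∨ p) ∨ q) ∨ r
≡ r ∨ (¬¬(¬¬q ∨ p) ∧ ¬q) ∨ r
≡ r ∨ ((¬¬q ∨ p) ∧ ¬q) ∨ r
≡ r ∨ ((q ∨ p) ∧ ¬q) ∨ r
≡ r ∨ (q ∧ ¬q) ∨ (p ∧ ¬q) ∨ r
≡ r ∨ (p ∧ ¬q)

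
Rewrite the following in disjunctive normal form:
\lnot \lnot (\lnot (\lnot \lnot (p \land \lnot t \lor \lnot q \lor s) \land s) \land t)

\lnot \lnot (\lnot (\lnot \lnot (p \land \lnot t \lor \lnot q \lor s) \land s) \land t)
⇔ \lnot (\lnot \lnot (p \land \lnot t \lor \lnot q \lor s) \land s) \land t   [double negation]
⇔ (\lnot \lnot \lnot (p \land \lnot t \lor \lnot q \lor s) \lor \lnot s) \land t   [De Morgan]
⇔ (\lnot (p \land \lnot t \lor \lnot q \lor s) \lor \lnot s) \land t   [double negation]
⇔ (\lnot (p \land \lnot t) \land \lnot \lnot q \land \lnot s \lor \lnot s) \land t   [De Morgan]
⇔ ((\lnot p \lor \lnot \lnot t) \land \lnot \lnot q \land \lnot s \lor \lnot s) \land t   [De Morgan]
⇔ ((\lnot p \lor t) \land \lnot \lnot q \land \lnot s \lor \lnot s) \land t   [double negation]
⇔ ((\lnot p \lor t) \land q \land \lnot s \lor \lnot s) \land t   [double negation]
⇔ \lnot p \land q \land \lnot s \land t \lor t \land q \land \lnot s \land t \lor \lnot s \land t   [distribute \land over \lor]
⇔ \lnot s \land t   [simplify]

\lnot s \land t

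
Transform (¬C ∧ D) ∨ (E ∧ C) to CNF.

(¬C ∨ E) ∧ (D ∨ E) ∧ (D ∨ C)

(¬C ∧ D) ∨ (E ∧ C)
≡ (¬C ∨ E) ∧ (¬C ∨ C) ∧ (D ∨ E) ∧ (D ∨ C)   [distribute ∨ over ∧]
≡ (¬C ∨ E) ∧ (D ∨ E) ∧ (D ∨ C)   [simplify]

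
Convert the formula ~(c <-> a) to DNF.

(c & ~a) | (a & ~c)

~(c <-> a)
≡ ~((c -> a) & (a -> c))   (eliminate <->)
≡ ~((~c | a) & (a -> c))   (eliminate ->)
≡ ~((~c | a) & (~a | c))   (eliminate ->)
≡ ~(~c | a) | ~(~a | c)   (De Morgan)
≡ (~~c & ~a) | ~(~a | c)   (De Morgan)
≡ (c & ~a) | ~(~a | c)   (double negation)
≡ (c & ~a) | (~~a & ~c)   (De Morgan)
≡ (c & ~a) | (a & ~c)   (double negation)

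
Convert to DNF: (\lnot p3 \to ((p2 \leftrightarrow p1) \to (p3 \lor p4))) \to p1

(\lnot p3 \to ((p2 \leftrightarrow p1) \to (p3 \lor p4))) \to p1
⇔ \lnot (\lnot p3 \to ((p2 \leftrightarrow p1) \to (p3 \lor p4))) \lor p1   — eliminate \to
⇔ \lnot (\lnot \lnot p3 \lor ((p2 \leftrightarrow p1) \to (p3 \lor p4))) \lor p1   — eliminate \to
⇔ \lnot (\lnot \lnot p3 \lor \lnot (p2 \leftrightarrow p1) \lor p3 \lor p4) \lor p1   — eliminate \to
⇔ \lnot (\lnot \lnot p3 \lor \lnot ((p2 \to p1) \land (p1 \to p2)) \lor p3 \lor p4) \lor p1   — eliminate \leftrightarrow
⇔ \lnot (\lnot \lnot p3 \lor \lnot ((\lnot p2 \lor p1) \land (p1 \to p2)) \lor p3 \lor p4) \lor p1   — eliminate \to
⇔ \lnot (\lnot \lnot p3 \lor \lnot ((\lnot p2 \lor p1) \land (\lnot p1 \lor p2)) \lor p3 \lor p4) \lor p1   — eliminate \to
⇔ (\lnot \lnot \lnot p3 \land \lnot \lnot ((\lnot p2 \lor p1) \land (\lnot p1 \lor p2)) \land \lnot p3 \land \lnot p4) \lor p1   — De Morgan
⇔ (\lnot p3 \land \lnot \lnot ((\lnot p2 \lor p1) \land (\lnot p1 \lor p2)) \land \lnot p3 \land \lnot p4) \lor p1   — double negation
⇔ (\lnot p3 \land (\lnot p2 \lor p1) \land (\lnot p1 \lor p2) \land \lnot p3 \land \lnot p4) \lor p1   — double negation
⇔ (\lnot p3 \land \lnot p2 \land \lnot p1 \land \lnot p3 \land \lnot p4) \lor (\lnot p3 \land \lnot p2 \land p2 \land \lnot p3 \land \lnot p4) \lor (\lnot p3 \land p1 \land \lnot p1 \land \lnot p3 \land \lnot p4) \lor (\lnot p3 \land p1 \land p2 \land \lnot p3 \land \lnot p4) \lor p1   — distribute \land over \lor
⇔ (\lnot p3 \land \lnot p2 \land \lnot p1 \land \lnot p4) \lor p1   — simplify

(\lnot p3 \land \lnot p2 \land \lnot p1 \land \lnot p4) \lor p1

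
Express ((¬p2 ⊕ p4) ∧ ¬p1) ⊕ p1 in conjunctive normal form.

((¬p2 ⊕ p4) ∧ ¬p1) ⊕ p1
≡ (((¬p2 ⊕ p4) ∧ ¬p1) ∨ p1) ∧ ¬((¬p2 ⊕ p4) ∧ ¬p1 ∧ p1)   — expand ⊕
≡ (((¬p2 ∨ p4) ∧ ¬(¬p2 ∧ p4) ∧ ¬p1) ∨ p1) ∧ ¬((¬p2 ⊕ p4) ∧ ¬p1 ∧ p1)   — expand ⊕
≡ (((¬p2 ∨ p4) ∧ ¬(¬p2 ∧ p4) ∧ ¬p1) ∨ p1) ∧ ¬((¬p2 ∨ p4) ∧ ¬(¬p2 ∧ p4) ∧ ¬p1 ∧ p1)   — expand ⊕
≡ (((¬p2 ∨ p4) ∧ (¬¬p2 ∨ ¬p4) ∧ ¬p1) ∨ p1) ∧ ¬((¬p2 ∨ p4) ∧ ¬(¬p2 ∧ p4) ∧ ¬p1 ∧ p1)   — De Morgan
≡ (((¬p2 ∨ p4) ∧ (p2 ∨ ¬p4) ∧ ¬p1) ∨ p1) ∧ ¬((¬p2 ∨ p4) ∧ ¬(¬p2 ∧ p4) ∧ ¬p1 ∧ p1)   — double negation
≡ (((¬p2 ∨ p4) ∧ (p2 ∨ ¬p4) ∧ ¬p1) ∨ p1) ∧ (¬(¬p2 ∨ p4) ∨ ¬¬(¬p2 ∧ p4) ∨ ¬¬p1 ∨ ¬p1)   — De Morgan
≡ (((¬p2 ∨ p4) ∧ (p2 ∨ ¬p4) ∧ ¬p1) ∨ p1) ∧ ((¬¬p2 ∧ ¬p4) ∨ ¬¬(¬p2 ∧ p4) ∨ ¬¬p1 ∨ ¬p1)   — De Morgan
≡ (((¬p2 ∨ p4) ∧ (p2 ∨ ¬p4) ∧ ¬p1) ∨ p1) ∧ ((p2 ∧ ¬p4) ∨ ¬¬(¬p2 ∧ p4) ∨ ¬¬p1 ∨ ¬p1)   — double negation
≡ (((¬p2 ∨ p4) ∧ (p2 ∨ ¬p4) ∧ ¬p1) ∨ p1) ∧ ((p2 ∧ ¬p4) ∨ (¬p2 ∧ p4) ∨ ¬¬p1 ∨ ¬p1)   — double negation
≡ (((¬p2 ∨ p4) ∧ (p2 ∨ ¬p4) ∧ ¬p1) ∨ p1) ∧ ((p2 ∧ ¬p4) ∨ (¬p2 ∧ p4) ∨ p1 ∨ ¬p1)   — double negation
≡ (¬p2 ∨ p4 ∨ p1) ∧ (p2 ∨ ¬p4 ∨ p1) ∧ (¬p1 ∨ p1) ∧ (p2 ∨ ¬p2 ∨ p1 ∨ ¬p1) ∧ (p2 ∨ p4 ∨ p1 ∨ ¬p1) ∧ (¬p4 ∨ ¬p2 ∨ p1 ∨ ¬p1) ∧ (¬p4 ∨ p4 ∨ p1 ∨ ¬p1)   — distribute ∨ over ∧
≡ (¬p2 ∨ p4 ∨ p1) ∧ (p2 ∨ ¬p4 ∨ p1)   — simplify

(¬p2 ∨ p4 ∨ p1) ∧ (p2 ∨ ¬p4 ∨ p1)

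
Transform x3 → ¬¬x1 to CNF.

x3 → ¬¬x1
≡ ¬x3 ∨ ¬¬x1   [eliminate →]
≡ ¬x3 ∨ x1   [double negation]

¬x3 ∨ x1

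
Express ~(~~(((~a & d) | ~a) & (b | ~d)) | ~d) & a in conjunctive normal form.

d & a

~(~~(((~a & d) | ~a) & (b | ~d)) | ~d) & a
⇔ ~~~(((~a & d) | ~a) & (b | ~d)) & ~~d & a
⇔ ~(((~a & d) | ~a) & (b | ~d)) & ~~d & a
⇔ (~((~a & d) | ~a) | ~(b | ~d)) & ~~d & a
⇔ ((~(~a & d) & ~~a) | ~(b | ~d)) & ~~d & a
⇔ (((~~a | ~d) & ~~a) | ~(b | ~d)) & ~~d & a
⇔ (((a | ~d) & ~~a) | ~(b | ~d)) & ~~d & a
⇔ (((a | ~d) & a) | ~(b | ~d)) & ~~d & a
⇔ (((a | ~d) & a) | (~b & ~~d)) & ~~d & a
⇔ (((a | ~d) & a) | (~b & d)) & ~~d & a
⇔ (((a | ~d) & a) | (~b & d)) & d & a
⇔ (a | ~d | ~b) & (a | ~d | d) & (a | ~b) & (a | d) & d & a
⇔ d & a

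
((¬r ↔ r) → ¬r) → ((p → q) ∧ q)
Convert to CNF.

((¬r ↔ r) → ¬r) → ((p → q) ∧ q)
= ¬((¬r ↔ r) → ¬r) ∨ ((p → q) ∧ q)
= ¬(¬(¬r ↔ r) ∨ ¬r) ∨ ((p → q) ∧ q)
= ¬(¬((¬r → r) ∧ (r → ¬r)) ∨ ¬r) ∨ ((p → q) ∧ q)
= ¬(¬((¬¬r ∨ r) ∧ (r → ¬r)) ∨ ¬r) ∨ ((p → q) ∧ q)
= ¬(¬((¬¬r ∨ r) ∧ (¬r ∨ ¬r)) ∨ ¬r) ∨ ((p → q) ∧ q)
= ¬(¬((¬¬r ∨ r) ∧ (¬r ∨ ¬r)) ∨ ¬r) ∨ ((¬p ∨ q) ∧ q)
= (¬¬((¬¬r ∨ r) ∧ (¬r ∨ ¬r)) ∧ ¬¬r) ∨ ((¬p ∨ q) ∧ q)
= ((¬¬r ∨ r) ∧ (¬r ∨ ¬r) ∧ ¬¬r) ∨ ((¬p ∨ q) ∧ q)
= ((r ∨ r) ∧ (¬r ∨ ¬r) ∧ ¬¬r) ∨ ((¬p ∨ q) ∧ q)
= ((r ∨ r) ∧ (¬r ∨ ¬r) ∧ r) ∨ ((¬p ∨ q) ∧ q)
= (r ∨ r ∨ ¬p ∨ q) ∧ (r ∨ r ∨ q) ∧ (¬r ∨ ¬r ∨ ¬p ∨ q) ∧ (¬r ∨ ¬r ∨ q) ∧ (r ∨ ¬p ∨ q) ∧ (r ∨ q)
= (r ∨ q) ∧ (¬r ∨ q)

(r ∨ q) ∧ (¬r ∨ q)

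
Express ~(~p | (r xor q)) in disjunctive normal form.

~(~p | (r xor q))
= ~(~p | (r & ~q) | (~r & q))   [expand xor]
= ~~p & ~(r & ~q) & ~(~r & q)   [De Morgan]
= p & ~(r & ~q) & ~(~r & q)   [double negation]
= p & (~r | ~~q) & ~(~r & q)   [De Morgan]
= p & (~r | q) & ~(~r & q)   [double negation]
= p & (~r | q) & (~~r | ~q)   [De Morgan]
= p & (~r | q) & (r | ~q)   [double negation]
= (p & ~r & r) | (p & ~r & ~q) | (p & q & r) | (p & q & ~q)   [distribute & over |]
= (p & ~r & ~q) | (p & q & r)   [simplify]

(p & ~r & ~q) | (p & q & r)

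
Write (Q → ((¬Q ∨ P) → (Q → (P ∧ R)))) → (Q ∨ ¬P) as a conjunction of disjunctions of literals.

Q ∨ ¬P

(Q → ((¬Q ∨ P) → (Q → (P ∧ R)))) → (Q ∨ ¬P)
⇔ ¬(Q → ((¬Q ∨ P) → (Q → (P ∧ R)))) ∨ Q ∨ ¬P   (eliminate →)
⇔ ¬(¬Q ∨ ((¬Q ∨ P) → (Q → (P ∧ R)))) ∨ Q ∨ ¬P   (eliminate →)
⇔ ¬(¬Q ∨ ¬(¬Q ∨ P) ∨ (Q → (P ∧ R))) ∨ Q ∨ ¬P   (eliminate →)
⇔ ¬(¬Q ∨ ¬(¬Q ∨ P) ∨ ¬Q ∨ (P ∧ R)) ∨ Q ∨ ¬P   (eliminate →)
⇔ (¬¬Q ∧ ¬¬(¬Q ∨ P) ∧ ¬¬Q ∧ ¬(P ∧ R)) ∨ Q ∨ ¬P   (De Morgan)
⇔ (Q ∧ ¬¬(¬Q ∨ P) ∧ ¬¬Q ∧ ¬(P ∧ R)) ∨ Q ∨ ¬P   (double negation)
⇔ (Q ∧ (¬Q ∨ P) ∧ ¬¬Q ∧ ¬(P ∧ R)) ∨ Q ∨ ¬P   (double negation)
⇔ (Q ∧ (¬Q ∨ P) ∧ Q ∧ ¬(P ∧ R)) ∨ Q ∨ ¬P   (double negation)
⇔ (Q ∧ (¬Q ∨ P) ∧ Q ∧ (¬P ∨ ¬R)) ∨ Q ∨ ¬P   (De Morgan)
⇔ (Q ∨ Q ∨ ¬P) ∧ (¬Q ∨ P ∨ Q ∨ ¬P) ∧ (Q ∨ Q ∨ ¬P) ∧ (¬P ∨ ¬R ∨ Q ∨ ¬P)   (distribute ∨ over ∧)
⇔ Q ∨ ¬P   (simplify)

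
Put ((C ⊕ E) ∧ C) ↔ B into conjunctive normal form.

(¬C ∨ E ∨ B) ∧ (¬B ∨ ¬C ∨ ¬E) ∧ (¬B ∨ C)

((C ⊕ E) ∧ C) ↔ B
≡ (((C ⊕ E) ∧ C) → B) ∧ (B → ((C ⊕ E) ∧ C))   [eliminate ↔]
≡ (¬((C ⊕ E) ∧ C) ∨ B) ∧ (B → ((C ⊕ E) ∧ C))   [eliminate →]
≡ (¬((C ∨ E) ∧ ¬(C ∧ E) ∧ C) ∨ B) ∧ (B → ((C ⊕ E) ∧ C))   [expand ⊕]
≡ (¬((C ∨ E) ∧ ¬(C ∧ E) ∧ C) ∨ B) ∧ (¬B ∨ ((C ⊕ E) ∧ C))   [eliminate →]
≡ (¬((C ∨ E) ∧ ¬(C ∧ E) ∧ C) ∨ B) ∧ (¬B ∨ ((C ∨ E) ∧ ¬(C ∧ E) ∧ C))   [expand ⊕]
≡ (¬(C ∨ E) ∨ ¬¬(C ∧ E) ∨ ¬C ∨ B) ∧ (¬B ∨ ((C ∨ E) ∧ ¬(C ∧ E) ∧ C))   [De Morgan]
≡ ((¬C ∧ ¬E) ∨ ¬¬(C ∧ E) ∨ ¬C ∨ B) ∧ (¬B ∨ ((C ∨ E) ∧ ¬(C ∧ E) ∧ C))   [De Morgan]
≡ ((¬C ∧ ¬E) ∨ (C ∧ E) ∨ ¬C ∨ B) ∧ (¬B ∨ ((C ∨ E) ∧ ¬(C ∧ E) ∧ C))   [double negation]
≡ ((¬C ∧ ¬E) ∨ (C ∧ E) ∨ ¬C ∨ B) ∧ (¬B ∨ ((C ∨ E) ∧ (¬C ∨ ¬E) ∧ C))   [De Morgan]
≡ (¬C ∨ C ∨ ¬C ∨ B) ∧ (¬C ∨ E ∨ ¬C ∨ B) ∧ (¬E ∨ C ∨ ¬C ∨ B) ∧ (¬E ∨ E ∨ ¬C ∨ B) ∧ (¬B ∨ C ∨ E) ∧ (¬B ∨ ¬C ∨ ¬E) ∧ (¬B ∨ C)   [distribute ∨ over ∧]
≡ (¬C ∨ E ∨ B) ∧ (¬B ∨ ¬C ∨ ¬E) ∧ (¬B ∨ C)   [simplify]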